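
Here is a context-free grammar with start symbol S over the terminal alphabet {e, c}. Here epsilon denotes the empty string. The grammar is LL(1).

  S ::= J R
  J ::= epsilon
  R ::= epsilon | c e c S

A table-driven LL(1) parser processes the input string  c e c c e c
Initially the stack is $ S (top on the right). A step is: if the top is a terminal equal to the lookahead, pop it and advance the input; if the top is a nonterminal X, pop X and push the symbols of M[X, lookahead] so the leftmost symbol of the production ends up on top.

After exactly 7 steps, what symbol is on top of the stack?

J

     Stack      Input          Action
  1  $ S        c e c c e c $  expand S ::= J R
  2  $ R J      c e c c e c $  expand J ::= epsilon
  3  $ R        c e c c e c $  expand R ::= c e c S
  4  $ S c e c  c e c c e c $  match c
  5  $ S c e    e c c e c $    match e
  6  $ S c      c c e c $      match c
  7  $ S        c e c $        expand S ::= J R
Stack after step 7: $ R J (top = J).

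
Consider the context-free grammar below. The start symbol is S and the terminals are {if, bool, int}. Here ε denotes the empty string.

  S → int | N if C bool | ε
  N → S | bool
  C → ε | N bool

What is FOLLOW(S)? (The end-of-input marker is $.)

FIRST(S) = {ε, bool, if, int}  (via N if C bool)
FIRST(N) = {ε, bool, if, int}  (via S)
FIRST(C) = {ε, bool, if, int}  (via N bool)
FOLLOW(S) includes $ since S is the start symbol.
FOLLOW(N): in S→N if C bool, N is followed by if C bool with FIRST {if}; in C→N bool, N is followed by bool with FIRST {bool}. Thus FOLLOW(N) = {bool, if}.
FOLLOW(S): in N→S, the suffix after S is empty, so FOLLOW(S) ⊇ FOLLOW(N) = {bool, if}. Thus FOLLOW(S) = {$, bool, if}.
FOLLOW(C): in S→N if C bool, C is followed by bool with FIRST {bool}. Thus FOLLOW(C) = {bool}.

{$, bool, if}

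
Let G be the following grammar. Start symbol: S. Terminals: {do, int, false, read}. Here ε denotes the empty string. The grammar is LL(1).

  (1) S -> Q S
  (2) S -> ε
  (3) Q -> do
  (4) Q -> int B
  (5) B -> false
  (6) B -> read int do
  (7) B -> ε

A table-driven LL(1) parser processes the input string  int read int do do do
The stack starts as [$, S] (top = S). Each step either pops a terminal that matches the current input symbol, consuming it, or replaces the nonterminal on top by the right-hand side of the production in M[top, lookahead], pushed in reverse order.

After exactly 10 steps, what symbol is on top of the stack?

step 1: stack=$ S  input=int read int do do do $  — expand S -> Q S
step 2: stack=$ S Q  input=int read int do do do $  — expand Q -> int B
step 3: stack=$ S B int  input=int read int do do do $  — match int
step 4: stack=$ S B  input=read int do do do $  — expand B -> read int do
step 5: stack=$ S do int read  input=read int do do do $  — match read
step 6: stack=$ S do int  input=int do do do $  — match int
step 7: stack=$ S do  input=do do do $  — match do
step 8: stack=$ S  input=do do $  — expand S -> Q S
step 9: stack=$ S Q  input=do do $  — expand Q -> do
step 10: stack=$ S do  input=do do $  — match do
Stack after step 10: $ S (top = S).

S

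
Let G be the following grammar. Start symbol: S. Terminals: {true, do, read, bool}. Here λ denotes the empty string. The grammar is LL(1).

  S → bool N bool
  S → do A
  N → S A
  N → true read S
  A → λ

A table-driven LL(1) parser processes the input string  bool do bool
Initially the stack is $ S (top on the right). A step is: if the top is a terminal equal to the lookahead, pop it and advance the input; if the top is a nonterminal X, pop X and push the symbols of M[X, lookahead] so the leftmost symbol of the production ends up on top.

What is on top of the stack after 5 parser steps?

A

     Stack          Input           Action
  1  $ S            bool do bool $  expand S → bool N bool
  2  $ bool N bool  bool do bool $  match bool
  3  $ bool N       do bool $       expand N → S A
  4  $ bool A S     do bool $       expand S → do A
  5  $ bool A A do  do bool $       match do
Stack after step 5: $ bool A A (top = A).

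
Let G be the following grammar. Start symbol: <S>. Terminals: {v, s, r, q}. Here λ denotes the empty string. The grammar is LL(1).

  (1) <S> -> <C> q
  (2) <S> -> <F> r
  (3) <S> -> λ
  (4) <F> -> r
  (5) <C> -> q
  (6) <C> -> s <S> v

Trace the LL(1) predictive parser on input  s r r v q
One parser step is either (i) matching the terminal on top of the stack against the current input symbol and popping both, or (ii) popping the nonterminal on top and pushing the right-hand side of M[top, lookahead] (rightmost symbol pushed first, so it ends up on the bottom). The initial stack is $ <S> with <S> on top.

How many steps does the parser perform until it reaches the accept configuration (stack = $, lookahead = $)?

     Stack        Input        Action
  1  $ <S>        s r r v q $  expand <S> -> <C> q
  2  $ q <C>      s r r v q $  expand <C> -> s <S> v
  3  $ q v <S> s  s r r v q $  match s
  4  $ q v <S>    r r v q $    expand <S> -> <F> r
  5  $ q v r <F>  r r v q $    expand <F> -> r
  6  $ q v r r    r r v q $    match r
  7  $ q v r      r v q $      match r
  8  $ q v        v q $        match v
  9  $ q          q $          match q
Accept reached after 9 steps.

9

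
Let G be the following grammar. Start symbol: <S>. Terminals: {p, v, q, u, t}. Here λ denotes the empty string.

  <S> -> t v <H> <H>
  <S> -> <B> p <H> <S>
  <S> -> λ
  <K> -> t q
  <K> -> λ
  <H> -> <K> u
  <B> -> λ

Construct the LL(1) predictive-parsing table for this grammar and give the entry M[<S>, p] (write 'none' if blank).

<S> -> <B> p <H> <S>

FIRST(<K>) = {λ, t}
FIRST(<B>) = {λ}
FIRST(<S>) = {λ, p, t}  (via <B> p <H> <S>)
FIRST(<H>) = {t, u}  (via <K> u)
FOLLOW(<S>) includes $ since <S> is the start symbol.
FOLLOW(<S>): in <S>-><B> p <H> <S>, the suffix after <S> is empty (adds nothing new). Thus FOLLOW(<S>) = {$}.
For <S> -> t v <H> <H>: FIRST(t v <H> <H>) = {t}, so it goes in M[<S>, t] for t ∈ {t}.
For <S> -> <B> p <H> <S>: FIRST(<B> p <H> <S>) = {p}, so it goes in M[<S>, t] for t ∈ {p}.
For <S> -> λ: FIRST(λ) = {λ}, so it goes in M[<S>, t] for t ∈ {}; since λ ∈ FIRST, also for every t ∈ FOLLOW(<S>) = {$}.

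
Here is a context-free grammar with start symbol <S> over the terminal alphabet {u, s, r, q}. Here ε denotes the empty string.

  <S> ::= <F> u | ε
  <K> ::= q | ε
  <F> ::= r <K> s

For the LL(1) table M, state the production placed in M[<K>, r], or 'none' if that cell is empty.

FIRST(<K>): from <K>::=q we get {q}; from <K>::=ε we get {ε}. So FIRST(<K>) = {ε, q}.
FIRST(<F>): from <F>::=r <K> s we get {r}. So FIRST(<F>) = {r}.
FIRST(<S>): from <S>::=<F> u we get {r}; from <S>::=ε we get {ε}. So FIRST(<S>) = {ε, r}.
FOLLOW(<S>) includes $ since <S> is the start symbol.
FOLLOW(<K>): in <F>::=r <K> s, <K> is followed by s with FIRST {s}. Thus FOLLOW(<K>) = {s}.
For <K> ::= q: FIRST(q) = {q}, so it goes in M[<K>, t] for t ∈ {q}.
For <K> ::= ε: FIRST(ε) = {ε}, so it goes in M[<K>, t] for t ∈ {}; since ε ∈ FIRST, also for every t ∈ FOLLOW(<K>) = {s}.
None of these place a production in M[<K>, r].

none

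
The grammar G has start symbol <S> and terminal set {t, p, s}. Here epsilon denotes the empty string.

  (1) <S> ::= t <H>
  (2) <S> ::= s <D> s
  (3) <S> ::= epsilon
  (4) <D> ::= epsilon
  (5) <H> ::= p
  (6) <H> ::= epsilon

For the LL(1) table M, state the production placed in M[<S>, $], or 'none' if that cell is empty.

<S> ::= epsilon

FIRST(<S>): from <S>::=t <H> we get {t}; from <S>::=s <D> s we get {s}; from <S>::=epsilon we get {epsilon}. So FIRST(<S>) = {epsilon, s, t}.
FIRST(<D>): from <D>::=epsilon we get {epsilon}. So FIRST(<D>) = {epsilon}.
FIRST(<H>): from <H>::=p we get {p}; from <H>::=epsilon we get {epsilon}. So FIRST(<H>) = {epsilon, p}.
FOLLOW(<S>) includes $ since <S> is the start symbol.
FOLLOW(<S>): <S> appears on no right-hand side. Thus FOLLOW(<S>) = {$}.
For <S> ::= t <H>: FIRST(t <H>) = {t}, so it goes in M[<S>, t] for t ∈ {t}.
For <S> ::= s <D> s: FIRST(s <D> s) = {s}, so it goes in M[<S>, t] for t ∈ {s}.
For <S> ::= epsilon: FIRST(epsilon) = {epsilon}, so it goes in M[<S>, t] for t ∈ {}; since epsilon ∈ FIRST, also for every t ∈ FOLLOW(<S>) = {$}.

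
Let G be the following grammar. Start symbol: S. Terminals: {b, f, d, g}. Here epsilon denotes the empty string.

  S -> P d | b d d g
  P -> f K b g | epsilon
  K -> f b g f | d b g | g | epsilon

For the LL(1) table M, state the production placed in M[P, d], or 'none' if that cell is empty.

P -> epsilon

FIRST(P) = {epsilon, f}
FIRST(K) = {epsilon, d, f, g}
FIRST(S) = {b, d, f}  (via P d)
FOLLOW(S) includes $ since S is the start symbol.
FOLLOW(P): in S->P d, P is followed by d with FIRST {d}. Thus FOLLOW(P) = {d}.
For P -> f K b g: FIRST(f K b g) = {f}, so it goes in M[P, t] for t ∈ {f}.
For P -> epsilon: FIRST(epsilon) = {epsilon}, so it goes in M[P, t] for t ∈ {}; since epsilon ∈ FIRST, also for every t ∈ FOLLOW(P) = {d}.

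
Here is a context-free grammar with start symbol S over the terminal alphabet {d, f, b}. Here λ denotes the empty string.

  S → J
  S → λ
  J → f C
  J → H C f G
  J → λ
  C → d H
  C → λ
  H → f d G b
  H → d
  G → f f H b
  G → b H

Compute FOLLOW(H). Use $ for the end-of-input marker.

{$, b, d, f}

FIRST(C) = {λ, d}
FIRST(H) = {d, f}
FIRST(G) = {b, f}
FIRST(J) = {λ, d, f}  (via H C f G)
FIRST(S) = {λ, d, f}  (via J)
FOLLOW(S) includes $ since S is the start symbol.
FOLLOW(S): S appears on no right-hand side. Thus FOLLOW(S) = {$}.
FOLLOW(J): in S→J, the suffix after J is empty, so FOLLOW(J) ⊇ FOLLOW(S) = {$}. Thus FOLLOW(J) = {$}.
FOLLOW(C): in J→f C, the suffix after C is empty, so FOLLOW(C) ⊇ FOLLOW(J) = {$}; in J→H C f G, C is followed by f G with FIRST {f}. Thus FOLLOW(C) = {$, f}.
FOLLOW(G): in J→H C f G, the suffix after G is empty, so FOLLOW(G) ⊇ FOLLOW(J) = {$}; in H→f d G b, G is followed by b with FIRST {b}. Thus FOLLOW(G) = {$, b}.
FOLLOW(H): in J→H C f G, H is followed by C f G with FIRST {d, f}; in C→d H, the suffix after H is empty, so FOLLOW(H) ⊇ FOLLOW(C) = {$, f}; in G→f f H b, H is followed by b with FIRST {b}; in G→b H, the suffix after H is empty, so FOLLOW(H) ⊇ FOLLOW(G) = {$, b}. Thus FOLLOW(H) = {$, b, d, f}.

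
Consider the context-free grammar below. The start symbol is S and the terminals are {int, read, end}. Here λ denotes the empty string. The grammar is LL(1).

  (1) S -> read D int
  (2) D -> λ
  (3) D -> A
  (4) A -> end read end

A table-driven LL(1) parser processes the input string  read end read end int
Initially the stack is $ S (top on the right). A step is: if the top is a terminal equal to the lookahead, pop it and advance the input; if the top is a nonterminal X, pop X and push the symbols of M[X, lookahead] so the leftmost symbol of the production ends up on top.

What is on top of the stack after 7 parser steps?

     Stack               Input                    Action
  1  $ S                 read end read end int $  expand S -> read D int
  2  $ int D read        read end read end int $  match read
  3  $ int D             end read end int $       expand D -> A
  4  $ int A             end read end int $       expand A -> end read end
  5  $ int end read end  end read end int $       match end
  6  $ int end read      read end int $           match read
  7  $ int end           end int $                match end
Stack after step 7: $ int (top = int).

int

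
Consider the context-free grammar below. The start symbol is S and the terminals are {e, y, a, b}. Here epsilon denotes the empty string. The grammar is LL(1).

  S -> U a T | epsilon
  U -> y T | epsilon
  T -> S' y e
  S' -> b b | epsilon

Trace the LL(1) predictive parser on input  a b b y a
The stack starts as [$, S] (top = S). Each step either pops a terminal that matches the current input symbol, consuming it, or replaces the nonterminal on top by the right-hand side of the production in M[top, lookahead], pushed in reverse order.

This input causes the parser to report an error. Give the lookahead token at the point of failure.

a

     Stack      Input        Action
  1  $ S        a b b y a $  expand S -> U a T
  2  $ T a U    a b b y a $  expand U -> epsilon
  3  $ T a      a b b y a $  match a
  4  $ T        b b y a $    expand T -> S' y e
  5  $ e y S'   b b y a $    expand S' -> b b
  6  $ e y b b  b b y a $    match b
  7  $ e y b    b y a $      match b
  8  $ e y      y a $        match y
  9  $ e        a $          error: top is terminal e but lookahead is a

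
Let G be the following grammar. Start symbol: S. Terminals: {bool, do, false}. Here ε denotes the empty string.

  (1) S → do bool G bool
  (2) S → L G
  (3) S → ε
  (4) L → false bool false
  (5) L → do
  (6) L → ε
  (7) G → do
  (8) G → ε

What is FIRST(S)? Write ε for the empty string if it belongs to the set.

{ε, do, false}

FIRST(L) = {ε, do, false}
FIRST(G) = {ε, do}
FIRST(S) = {ε, do, false}  (via L G)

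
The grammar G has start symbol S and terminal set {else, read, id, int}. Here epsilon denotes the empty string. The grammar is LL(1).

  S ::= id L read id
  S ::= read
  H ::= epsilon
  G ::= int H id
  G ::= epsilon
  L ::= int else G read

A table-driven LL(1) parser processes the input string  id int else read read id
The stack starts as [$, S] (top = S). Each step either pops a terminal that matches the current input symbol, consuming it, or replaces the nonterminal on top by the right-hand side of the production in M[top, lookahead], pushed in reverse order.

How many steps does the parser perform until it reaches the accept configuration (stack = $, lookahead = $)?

9

step 1: stack=$ S  input=id int else read read id $  — expand S ::= id L read id
step 2: stack=$ id read L id  input=id int else read read id $  — match id
step 3: stack=$ id read L  input=int else read read id $  — expand L ::= int else G read
step 4: stack=$ id read read G else int  input=int else read read id $  — match int
step 5: stack=$ id read read G else  input=else read read id $  — match else
step 6: stack=$ id read read G  input=read read id $  — expand G ::= epsilon
step 7: stack=$ id read read  input=read read id $  — match read
step 8: stack=$ id read  input=read id $  — match read
step 9: stack=$ id  input=id $  — match id
Accept reached after 9 steps.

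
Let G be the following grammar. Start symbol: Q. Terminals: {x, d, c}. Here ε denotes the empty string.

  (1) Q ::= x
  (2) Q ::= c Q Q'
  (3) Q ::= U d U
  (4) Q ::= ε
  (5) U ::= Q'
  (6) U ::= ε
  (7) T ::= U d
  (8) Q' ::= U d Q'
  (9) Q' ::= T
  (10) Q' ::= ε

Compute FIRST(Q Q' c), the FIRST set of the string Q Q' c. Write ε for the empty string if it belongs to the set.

{c, d, x}

FIRST(Q) = {ε, c, d, x}  (via U d U)
FIRST(U) = {ε, d}  (via Q')
FIRST(T) = {d}  (via U d)
FIRST(Q') = {ε, d}  (via U d Q', T)
FIRST(Q Q' c): take FIRST of each symbol in turn, carrying on past any symbol whose FIRST contains ε; result {c, d, x}.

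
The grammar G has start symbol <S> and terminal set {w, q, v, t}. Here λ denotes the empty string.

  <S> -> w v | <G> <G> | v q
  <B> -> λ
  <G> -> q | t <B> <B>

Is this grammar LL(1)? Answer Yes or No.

FIRST(<S>) = {q, t, v, w}
FIRST(<B>) = {λ}
FIRST(<G>) = {q, t}
FOLLOW(<S>) = {$}
FOLLOW(<B>) = {$, q, t}
FOLLOW(<G>) = {$, q, t}
Each cell of M receives at most one production.

Yes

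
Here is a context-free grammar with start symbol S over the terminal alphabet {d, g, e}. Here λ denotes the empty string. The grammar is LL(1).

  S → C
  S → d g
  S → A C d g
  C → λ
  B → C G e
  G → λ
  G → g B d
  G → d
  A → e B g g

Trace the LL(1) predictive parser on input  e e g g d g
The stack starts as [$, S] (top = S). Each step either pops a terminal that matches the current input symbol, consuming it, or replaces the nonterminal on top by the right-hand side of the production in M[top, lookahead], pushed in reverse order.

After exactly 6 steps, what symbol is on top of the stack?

e

step 1: stack=$ S  input=e e g g d g $  — expand S → A C d g
step 2: stack=$ g d C A  input=e e g g d g $  — expand A → e B g g
step 3: stack=$ g d C g g B e  input=e e g g d g $  — match e
step 4: stack=$ g d C g g B  input=e g g d g $  — expand B → C G e
step 5: stack=$ g d C g g e G C  input=e g g d g $  — expand C → λ
step 6: stack=$ g d C g g e G  input=e g g d g $  — expand G → λ
Stack after step 6: $ g d C g g e (top = e).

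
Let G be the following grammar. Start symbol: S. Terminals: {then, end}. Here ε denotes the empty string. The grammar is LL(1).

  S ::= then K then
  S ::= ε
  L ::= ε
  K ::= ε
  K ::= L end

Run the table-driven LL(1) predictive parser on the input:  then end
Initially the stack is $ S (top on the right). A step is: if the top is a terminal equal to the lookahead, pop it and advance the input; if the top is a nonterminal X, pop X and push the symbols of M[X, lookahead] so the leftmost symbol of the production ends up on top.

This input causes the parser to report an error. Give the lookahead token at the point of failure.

     Stack          Input       Action
  1  $ S            then end $  expand S ::= then K then
  2  $ then K then  then end $  match then
  3  $ then K       end $       expand K ::= L end
  4  $ then end L   end $       expand L ::= ε
  5  $ then end     end $       match end
  6  $ then         $           error: top is terminal then but lookahead is $

$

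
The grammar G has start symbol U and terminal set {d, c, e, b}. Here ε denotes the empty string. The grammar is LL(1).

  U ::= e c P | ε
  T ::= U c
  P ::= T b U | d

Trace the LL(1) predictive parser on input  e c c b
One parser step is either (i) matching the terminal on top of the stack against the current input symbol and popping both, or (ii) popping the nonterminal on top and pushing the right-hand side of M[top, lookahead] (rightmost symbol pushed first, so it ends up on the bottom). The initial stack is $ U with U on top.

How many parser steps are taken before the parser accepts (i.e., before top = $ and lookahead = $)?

step 1: stack=$ U  input=e c c b $  — expand U ::= e c P
step 2: stack=$ P c e  input=e c c b $  — match e
step 3: stack=$ P c  input=c c b $  — match c
step 4: stack=$ P  input=c b $  — expand P ::= T b U
step 5: stack=$ U b T  input=c b $  — expand T ::= U c
step 6: stack=$ U b c U  input=c b $  — expand U ::= ε
step 7: stack=$ U b c  input=c b $  — match c
step 8: stack=$ U b  input=b $  — match b
step 9: stack=$ U  input=$  — expand U ::= ε
Accept reached after 9 steps.

9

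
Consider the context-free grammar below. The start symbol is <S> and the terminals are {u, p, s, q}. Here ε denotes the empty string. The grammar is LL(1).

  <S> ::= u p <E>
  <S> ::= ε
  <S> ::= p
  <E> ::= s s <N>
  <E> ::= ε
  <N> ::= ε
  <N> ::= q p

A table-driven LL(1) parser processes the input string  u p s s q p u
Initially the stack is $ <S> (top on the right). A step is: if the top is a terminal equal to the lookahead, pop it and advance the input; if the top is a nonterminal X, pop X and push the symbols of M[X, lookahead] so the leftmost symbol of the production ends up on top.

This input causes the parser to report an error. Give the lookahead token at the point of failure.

step 1: stack=$ <S>  input=u p s s q p u $  — expand <S> ::= u p <E>
step 2: stack=$ <E> p u  input=u p s s q p u $  — match u
step 3: stack=$ <E> p  input=p s s q p u $  — match p
step 4: stack=$ <E>  input=s s q p u $  — expand <E> ::= s s <N>
step 5: stack=$ <N> s s  input=s s q p u $  — match s
step 6: stack=$ <N> s  input=s q p u $  — match s
step 7: stack=$ <N>  input=q p u $  — expand <N> ::= q p
step 8: stack=$ p q  input=q p u $  — match q
step 9: stack=$ p  input=p u $  — match p
step 10: stack=$  input=u $  — error: stack empty but input remains

u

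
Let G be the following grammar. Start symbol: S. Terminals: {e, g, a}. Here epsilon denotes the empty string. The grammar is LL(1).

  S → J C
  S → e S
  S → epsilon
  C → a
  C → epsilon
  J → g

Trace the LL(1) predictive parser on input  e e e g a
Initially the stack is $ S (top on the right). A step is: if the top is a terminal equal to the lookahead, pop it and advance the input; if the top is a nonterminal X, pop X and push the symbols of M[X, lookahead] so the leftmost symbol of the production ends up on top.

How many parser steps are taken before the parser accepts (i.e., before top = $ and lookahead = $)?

step 1: stack=$ S  input=e e e g a $  — expand S → e S
step 2: stack=$ S e  input=e e e g a $  — match e
step 3: stack=$ S  input=e e g a $  — expand S → e S
step 4: stack=$ S e  input=e e g a $  — match e
step 5: stack=$ S  input=e g a $  — expand S → e S
step 6: stack=$ S e  input=e g a $  — match e
step 7: stack=$ S  input=g a $  — expand S → J C
step 8: stack=$ C J  input=g a $  — expand J → g
step 9: stack=$ C g  input=g a $  — match g
step 10: stack=$ C  input=a $  — expand C → a
step 11: stack=$ a  input=a $  — match a
Accept reached after 11 steps.

11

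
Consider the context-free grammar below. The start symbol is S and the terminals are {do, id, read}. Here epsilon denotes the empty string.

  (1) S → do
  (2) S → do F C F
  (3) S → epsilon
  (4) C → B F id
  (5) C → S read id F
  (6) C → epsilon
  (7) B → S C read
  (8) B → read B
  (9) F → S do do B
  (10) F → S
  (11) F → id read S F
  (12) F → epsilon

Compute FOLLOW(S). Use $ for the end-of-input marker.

FIRST(S): from S→do we get {do}; from S→do F C F we get {do}; from S→epsilon we get {epsilon}. So FIRST(S) = {epsilon, do}.
FIRST(F): from F→S do do B we get {do}; from F→S we get {epsilon, do}; from F→id read S F we get {id}; from F→epsilon we get {epsilon}. So FIRST(F) = {epsilon, do, id}.
FIRST(C): from C→B F id we get {do, read}; from C→S read id F we get {do, read}; from C→epsilon we get {epsilon}. So FIRST(C) = {epsilon, do, read}.
FIRST(B): from B→S C read we get {do, read}; from B→read B we get {read}. So FIRST(B) = {do, read}.
FOLLOW(S) includes $ since S is the start symbol.
FOLLOW(S): in C→S read id F, S is followed by read id F with FIRST {read}; in B→S C read, S is followed by C read with FIRST {do, read}; in F→S do do B, S is followed by do do B with FIRST {do}; in F→S, the suffix after S is empty, so FOLLOW(S) ⊇ FOLLOW(F) = {$, do, id, read}; in F→id read S F, S is followed by F with FIRST {epsilon, do, id}; in F→id read S F, the suffix after S is nullable, so FOLLOW(S) ⊇ FOLLOW(F) = {$, do, id, read}. Thus FOLLOW(S) = {$, do, id, read}.
FOLLOW(C): in S→do F C F, C is followed by F with FIRST {epsilon, do, id}; in S→do F C F, the suffix after C is nullable, so FOLLOW(C) ⊇ FOLLOW(S) = {$, do, id, read}; in B→S C read, C is followed by read with FIRST {read}. Thus FOLLOW(C) = {$, do, id, read}.
FOLLOW(F): in S→do F C F (occurrence 1), F is followed by C F with FIRST {epsilon, do, id, read}; in S→do F C F (occurrence 1), the suffix after F is nullable, so FOLLOW(F) ⊇ FOLLOW(S) = {$, do, id, read}; in S→do F C F (occurrence 2), the suffix after F is empty, so FOLLOW(F) ⊇ FOLLOW(S) = {$, do, id, read}; in C→B F id, F is followed by id with FIRST {id}; in C→S read id F, the suffix after F is empty, so FOLLOW(F) ⊇ FOLLOW(C) = {$, do, id, read}; in F→id read S F, the suffix after F is empty (adds nothing new). Thus FOLLOW(F) = {$, do, id, read}.
FOLLOW(B): in C→B F id, B is followed by F id with FIRST {do, id}; in B→read B, the suffix after B is empty (adds nothing new); in F→S do do B, the suffix after B is empty, so FOLLOW(B) ⊇ FOLLOW(F) = {$, do, id, read}. Thus FOLLOW(B) = {$, do, id, read}.

{$, do, id, read}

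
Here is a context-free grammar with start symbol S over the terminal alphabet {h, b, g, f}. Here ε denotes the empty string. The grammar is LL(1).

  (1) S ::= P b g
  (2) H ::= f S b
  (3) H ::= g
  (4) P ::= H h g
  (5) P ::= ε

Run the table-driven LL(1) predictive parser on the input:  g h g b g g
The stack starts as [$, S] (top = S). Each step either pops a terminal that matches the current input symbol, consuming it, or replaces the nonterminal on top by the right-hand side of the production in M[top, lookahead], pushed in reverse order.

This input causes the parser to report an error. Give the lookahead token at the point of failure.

g

step 1: stack=$ S  input=g h g b g g $  — expand S ::= P b g
step 2: stack=$ g b P  input=g h g b g g $  — expand P ::= H h g
step 3: stack=$ g b g h H  input=g h g b g g $  — expand H ::= g
step 4: stack=$ g b g h g  input=g h g b g g $  — match g
step 5: stack=$ g b g h  input=h g b g g $  — match h
step 6: stack=$ g b g  input=g b g g $  — match g
step 7: stack=$ g b  input=b g g $  — match b
step 8: stack=$ g  input=g g $  — match g
step 9: stack=$  input=g $  — error: stack empty but input remains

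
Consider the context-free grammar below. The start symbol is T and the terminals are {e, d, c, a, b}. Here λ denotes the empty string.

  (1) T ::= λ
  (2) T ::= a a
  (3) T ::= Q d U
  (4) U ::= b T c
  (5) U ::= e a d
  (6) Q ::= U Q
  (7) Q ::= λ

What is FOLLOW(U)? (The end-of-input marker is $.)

{$, b, c, d, e}

FIRST(U): from U::=b T c we get {b}; from U::=e a d we get {e}. So FIRST(U) = {b, e}.
FIRST(Q): from Q::=U Q we get {b, e}; from Q::=λ we get {λ}. So FIRST(Q) = {λ, b, e}.
FIRST(T): from T::=λ we get {λ}; from T::=a a we get {a}; from T::=Q d U we get {b, d, e}. So FIRST(T) = {λ, a, b, d, e}.
FOLLOW(T) includes $ since T is the start symbol.
FOLLOW(T): in U::=b T c, T is followed by c with FIRST {c}. Thus FOLLOW(T) = {$, c}.
FOLLOW(Q): in T::=Q d U, Q is followed by d U with FIRST {d}; in Q::=U Q, the suffix after Q is empty (adds nothing new). Thus FOLLOW(Q) = {d}.
FOLLOW(U): in T::=Q d U, the suffix after U is empty, so FOLLOW(U) ⊇ FOLLOW(T) = {$, c}; in Q::=U Q, U is followed by Q with FIRST {λ, b, e}; in Q::=U Q, the suffix after U is nullable, so FOLLOW(U) ⊇ FOLLOW(Q) = {d}. Thus FOLLOW(U) = {$, b, c, d, e}.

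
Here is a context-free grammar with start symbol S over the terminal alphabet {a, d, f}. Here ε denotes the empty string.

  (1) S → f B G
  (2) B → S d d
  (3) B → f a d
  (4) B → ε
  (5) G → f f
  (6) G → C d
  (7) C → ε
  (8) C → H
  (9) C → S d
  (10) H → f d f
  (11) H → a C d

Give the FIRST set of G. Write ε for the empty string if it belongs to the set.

{a, d, f}

FIRST(S) = {f}
FIRST(H) = {a, f}
FIRST(B) = {ε, f}  (via S d d)
FIRST(C) = {ε, a, f}  (via H, S d)
FIRST(G) = {a, d, f}  (via C d)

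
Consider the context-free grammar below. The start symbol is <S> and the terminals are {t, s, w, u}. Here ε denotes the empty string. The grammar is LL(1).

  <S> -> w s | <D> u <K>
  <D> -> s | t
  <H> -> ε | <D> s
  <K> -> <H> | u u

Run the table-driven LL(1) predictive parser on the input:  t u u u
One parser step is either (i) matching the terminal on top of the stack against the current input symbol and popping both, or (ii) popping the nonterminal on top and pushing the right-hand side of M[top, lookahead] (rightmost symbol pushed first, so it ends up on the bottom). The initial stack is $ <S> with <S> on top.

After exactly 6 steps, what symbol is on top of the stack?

step 1: stack=$ <S>  input=t u u u $  — expand <S> -> <D> u <K>
step 2: stack=$ <K> u <D>  input=t u u u $  — expand <D> -> t
step 3: stack=$ <K> u t  input=t u u u $  — match t
step 4: stack=$ <K> u  input=u u u $  — match u
step 5: stack=$ <K>  input=u u $  — expand <K> -> u u
step 6: stack=$ u u  input=u u $  — match u
Stack after step 6: $ u (top = u).

u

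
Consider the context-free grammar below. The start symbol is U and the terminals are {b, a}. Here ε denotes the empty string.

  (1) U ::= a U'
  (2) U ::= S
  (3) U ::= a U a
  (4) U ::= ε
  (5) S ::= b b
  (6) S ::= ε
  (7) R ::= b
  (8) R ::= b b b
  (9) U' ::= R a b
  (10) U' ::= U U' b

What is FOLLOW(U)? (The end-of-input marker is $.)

FIRST(S) = {ε, b}
FIRST(R) = {b}
FIRST(U) = {ε, a, b}  (via S)
FIRST(U') = {a, b}  (via R a b, U U' b)
FOLLOW(U) includes $ since U is the start symbol.
FOLLOW(U): in U::=a U a, U is followed by a with FIRST {a}; in U'::=U U' b, U is followed by U' b with FIRST {a, b}. Thus FOLLOW(U) = {$, a, b}.
FOLLOW(S): in U::=S, the suffix after S is empty, so FOLLOW(S) ⊇ FOLLOW(U) = {$, a, b}. Thus FOLLOW(S) = {$, a, b}.
FOLLOW(R): in U'::=R a b, R is followed by a b with FIRST {a}. Thus FOLLOW(R) = {a}.
FOLLOW(U'): in U::=a U', the suffix after U' is empty, so FOLLOW(U') ⊇ FOLLOW(U) = {$, a, b}; in U'::=U U' b, U' is followed by b with FIRST {b}. Thus FOLLOW(U') = {$, a, b}.

{$, a, b}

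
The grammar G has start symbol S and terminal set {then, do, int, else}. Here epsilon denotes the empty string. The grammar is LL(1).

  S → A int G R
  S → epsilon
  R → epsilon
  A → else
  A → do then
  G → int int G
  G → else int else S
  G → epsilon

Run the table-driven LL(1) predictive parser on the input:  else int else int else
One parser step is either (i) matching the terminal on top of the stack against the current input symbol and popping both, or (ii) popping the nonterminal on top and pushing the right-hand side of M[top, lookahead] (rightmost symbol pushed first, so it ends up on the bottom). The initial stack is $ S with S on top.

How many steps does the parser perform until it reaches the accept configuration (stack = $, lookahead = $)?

10

      Stack                Input                     Action
   1  $ S                  else int else int else $  expand S → A int G R
   2  $ R G int A          else int else int else $  expand A → else
   3  $ R G int else       else int else int else $  match else
   4  $ R G int            int else int else $       match int
   5  $ R G                else int else $           expand G → else int else S
   6  $ R S else int else  else int else $           match else
   7  $ R S else int       int else $                match int
   8  $ R S else           else $                    match else
   9  $ R S                $                         expand S → epsilon
  10  $ R                  $                         expand R → epsilon
Accept reached after 10 steps.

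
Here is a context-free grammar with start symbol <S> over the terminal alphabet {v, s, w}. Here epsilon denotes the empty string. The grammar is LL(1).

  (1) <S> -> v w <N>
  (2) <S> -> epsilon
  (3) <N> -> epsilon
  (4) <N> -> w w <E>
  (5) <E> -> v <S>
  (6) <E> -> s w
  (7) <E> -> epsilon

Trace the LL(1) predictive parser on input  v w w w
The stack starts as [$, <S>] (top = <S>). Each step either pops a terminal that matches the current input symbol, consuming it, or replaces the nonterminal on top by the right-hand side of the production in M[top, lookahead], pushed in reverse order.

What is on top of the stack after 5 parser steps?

w

     Stack      Input      Action
  1  $ <S>      v w w w $  expand <S> -> v w <N>
  2  $ <N> w v  v w w w $  match v
  3  $ <N> w    w w w $    match w
  4  $ <N>      w w $      expand <N> -> w w <E>
  5  $ <E> w w  w w $      match w
Stack after step 5: $ <E> w (top = w).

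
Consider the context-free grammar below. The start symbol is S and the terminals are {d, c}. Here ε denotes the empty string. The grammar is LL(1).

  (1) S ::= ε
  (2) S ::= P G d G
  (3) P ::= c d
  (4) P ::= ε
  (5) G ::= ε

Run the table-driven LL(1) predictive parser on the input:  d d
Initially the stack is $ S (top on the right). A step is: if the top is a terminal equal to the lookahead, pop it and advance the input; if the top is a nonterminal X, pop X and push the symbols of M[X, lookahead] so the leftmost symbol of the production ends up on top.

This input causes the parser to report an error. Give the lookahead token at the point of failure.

d

step 1: stack=$ S  input=d d $  — expand S ::= P G d G
step 2: stack=$ G d G P  input=d d $  — expand P ::= ε
step 3: stack=$ G d G  input=d d $  — expand G ::= ε
step 4: stack=$ G d  input=d d $  — match d
step 5: stack=$ G  input=d $  — expand G ::= ε
step 6: stack=$  input=d $  — error: stack empty but input remains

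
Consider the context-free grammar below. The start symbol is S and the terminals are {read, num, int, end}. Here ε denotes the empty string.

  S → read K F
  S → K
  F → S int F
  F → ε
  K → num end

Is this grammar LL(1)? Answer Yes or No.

Yes

FIRST(S) = {num, read}
FIRST(F) = {ε, num, read}
FIRST(K) = {num}
FOLLOW(S) = {$, int}
FOLLOW(F) = {$, int}
FOLLOW(K) = {$, int, num, read}
Each cell of M receives at most one production.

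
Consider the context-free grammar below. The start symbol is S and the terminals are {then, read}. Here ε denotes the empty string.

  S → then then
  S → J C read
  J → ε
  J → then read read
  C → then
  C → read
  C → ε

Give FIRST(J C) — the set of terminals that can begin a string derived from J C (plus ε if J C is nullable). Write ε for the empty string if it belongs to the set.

{ε, read, then}

FIRST(J): from J→ε we get {ε}; from J→then read read we get {then}. So FIRST(J) = {ε, then}.
FIRST(C): from C→then we get {then}; from C→read we get {read}; from C→ε we get {ε}. So FIRST(C) = {ε, read, then}.
FIRST(S): from S→then then we get {then}; from S→J C read we get {read, then}. So FIRST(S) = {read, then}.
FIRST(J C): take FIRST of each symbol in turn, carrying on past any symbol whose FIRST contains ε; result {ε, read, then}.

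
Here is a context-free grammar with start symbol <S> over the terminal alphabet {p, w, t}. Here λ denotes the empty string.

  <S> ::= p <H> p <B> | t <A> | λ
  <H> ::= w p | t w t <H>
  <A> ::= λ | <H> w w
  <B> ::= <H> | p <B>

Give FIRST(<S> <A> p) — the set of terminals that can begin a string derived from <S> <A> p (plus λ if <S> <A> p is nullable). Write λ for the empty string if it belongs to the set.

FIRST(<S>): from <S>::=p <H> p <B> we get {p}; from <S>::=t <A> we get {t}; from <S>::=λ we get {λ}. So FIRST(<S>) = {λ, p, t}.
FIRST(<H>): from <H>::=w p we get {w}; from <H>::=t w t <H> we get {t}. So FIRST(<H>) = {t, w}.
FIRST(<A>): from <A>::=λ we get {λ}; from <A>::=<H> w w we get {t, w}. So FIRST(<A>) = {λ, t, w}.
FIRST(<B>): from <B>::=<H> we get {t, w}; from <B>::=p <B> we get {p}. So FIRST(<B>) = {p, t, w}.
FIRST(<S> <A> p): take FIRST of each symbol in turn, carrying on past any symbol whose FIRST contains λ; result {p, t, w}.

{p, t, w}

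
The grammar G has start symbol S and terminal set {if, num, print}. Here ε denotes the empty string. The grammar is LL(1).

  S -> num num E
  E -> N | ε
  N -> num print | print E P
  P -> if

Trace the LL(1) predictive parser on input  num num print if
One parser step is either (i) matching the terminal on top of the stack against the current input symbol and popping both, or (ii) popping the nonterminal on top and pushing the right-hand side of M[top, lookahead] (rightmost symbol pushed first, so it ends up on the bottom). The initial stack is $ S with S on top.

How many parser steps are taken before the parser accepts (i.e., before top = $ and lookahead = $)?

     Stack        Input               Action
  1  $ S          num num print if $  expand S -> num num E
  2  $ E num num  num num print if $  match num
  3  $ E num      num print if $      match num
  4  $ E          print if $          expand E -> N
  5  $ N          print if $          expand N -> print E P
  6  $ P E print  print if $          match print
  7  $ P E        if $                expand E -> ε
  8  $ P          if $                expand P -> if
  9  $ if         if $                match if
Accept reached after 9 steps.

9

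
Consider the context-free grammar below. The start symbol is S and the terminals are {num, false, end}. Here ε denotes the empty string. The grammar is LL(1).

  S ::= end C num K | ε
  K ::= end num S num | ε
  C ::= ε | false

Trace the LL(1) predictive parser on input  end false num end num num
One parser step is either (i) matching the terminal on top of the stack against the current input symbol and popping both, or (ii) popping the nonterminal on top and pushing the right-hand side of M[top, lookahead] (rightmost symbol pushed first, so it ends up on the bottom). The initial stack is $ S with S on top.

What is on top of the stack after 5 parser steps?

     Stack          Input                        Action
  1  $ S            end false num end num num $  expand S ::= end C num K
  2  $ K num C end  end false num end num num $  match end
  3  $ K num C      false num end num num $      expand C ::= false
  4  $ K num false  false num end num num $      match false
  5  $ K num        num end num num $            match num
Stack after step 5: $ K (top = K).

K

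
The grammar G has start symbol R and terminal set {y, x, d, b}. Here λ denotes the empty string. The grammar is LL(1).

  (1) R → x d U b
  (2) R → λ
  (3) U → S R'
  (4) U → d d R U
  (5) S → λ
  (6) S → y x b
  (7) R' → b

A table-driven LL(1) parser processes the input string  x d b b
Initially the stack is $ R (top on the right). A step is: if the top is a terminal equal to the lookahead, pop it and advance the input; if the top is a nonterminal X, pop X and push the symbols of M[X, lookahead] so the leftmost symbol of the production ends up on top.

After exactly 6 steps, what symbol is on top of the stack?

b

step 1: stack=$ R  input=x d b b $  — expand R → x d U b
step 2: stack=$ b U d x  input=x d b b $  — match x
step 3: stack=$ b U d  input=d b b $  — match d
step 4: stack=$ b U  input=b b $  — expand U → S R'
step 5: stack=$ b R' S  input=b b $  — expand S → λ
step 6: stack=$ b R'  input=b b $  — expand R' → b
Stack after step 6: $ b b (top = b).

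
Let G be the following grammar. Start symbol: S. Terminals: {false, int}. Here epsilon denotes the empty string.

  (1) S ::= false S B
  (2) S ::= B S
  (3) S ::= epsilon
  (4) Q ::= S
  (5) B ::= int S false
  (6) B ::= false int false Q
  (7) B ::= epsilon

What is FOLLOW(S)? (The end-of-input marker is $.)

FIRST(B) = {epsilon, false, int}
FIRST(S) = {epsilon, false, int}  (via B S)
FIRST(Q) = {epsilon, false, int}  (via S)
FOLLOW(S) includes $ since S is the start symbol.
FOLLOW(S): in S::=false S B, S is followed by B with FIRST {epsilon, false, int}; in S::=false S B, the suffix after S is nullable (adds nothing new); in S::=B S, the suffix after S is empty (adds nothing new); in Q::=S, the suffix after S is empty, so FOLLOW(S) ⊇ FOLLOW(Q) = {$, false, int}; in B::=int S false, S is followed by false with FIRST {false}. Thus FOLLOW(S) = {$, false, int}.
FOLLOW(B): in S::=false S B, the suffix after B is empty, so FOLLOW(B) ⊇ FOLLOW(S) = {$, false, int}; in S::=B S, B is followed by S with FIRST {epsilon, false, int}; in S::=B S, the suffix after B is nullable, so FOLLOW(B) ⊇ FOLLOW(S) = {$, false, int}. Thus FOLLOW(B) = {$, false, int}.
FOLLOW(Q): in B::=false int false Q, the suffix after Q is empty, so FOLLOW(Q) ⊇ FOLLOW(B) = {$, false, int}. Thus FOLLOW(Q) = {$, false, int}.

{$, false, int}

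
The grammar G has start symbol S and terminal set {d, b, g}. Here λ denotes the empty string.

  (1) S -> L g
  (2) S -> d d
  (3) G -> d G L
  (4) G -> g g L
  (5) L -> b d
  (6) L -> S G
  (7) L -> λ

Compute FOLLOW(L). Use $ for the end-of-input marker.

{b, d, g}

FIRST(G) = {d, g}
FIRST(S) = {b, d, g}  (via L g)
FIRST(L) = {λ, b, d, g}  (via S G)
FOLLOW(S) includes $ since S is the start symbol.
FOLLOW(S): in L->S G, S is followed by G with FIRST {d, g}. Thus FOLLOW(S) = {$, d, g}.
FOLLOW(G): in G->d G L, G is followed by L with FIRST {λ, b, d, g}; in G->d G L, the suffix after G is nullable (adds nothing new); in L->S G, the suffix after G is empty, so FOLLOW(G) ⊇ FOLLOW(L) = {b, d, g}. Thus FOLLOW(G) = {b, d, g}.
FOLLOW(L): in S->L g, L is followed by g with FIRST {g}; in G->d G L, the suffix after L is empty, so FOLLOW(L) ⊇ FOLLOW(G) = {b, d, g}; in G->g g L, the suffix after L is empty, so FOLLOW(L) ⊇ FOLLOW(G) = {b, d, g}. Thus FOLLOW(L) = {b, d, g}.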